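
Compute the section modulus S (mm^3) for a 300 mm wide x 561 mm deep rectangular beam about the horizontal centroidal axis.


S = b * h^2 / 6
= 300 * 561^2 / 6
= 300 * 314721 / 6
= 15736050.0 mm^3

15736050.0 mm^3


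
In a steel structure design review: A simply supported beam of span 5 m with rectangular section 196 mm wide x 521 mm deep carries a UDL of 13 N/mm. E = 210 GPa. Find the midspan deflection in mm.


I = 196 * 521^3 / 12 = 2309872429.67 mm^4
L = 5000.0 mm, w = 13 N/mm, E = 210000.0 MPa
delta = 5 * w * L^4 / (384 * E * I)
= 5 * 13 * 5000.0^4 / (384 * 210000.0 * 2309872429.67)
= 0.2181 mm

0.2181 mm


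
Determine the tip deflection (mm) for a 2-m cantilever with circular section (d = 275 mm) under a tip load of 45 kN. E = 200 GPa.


I = pi * d^4 / 64 = pi * 275^4 / 64 = 280737658.94 mm^4
L = 2000.0 mm, P = 45000.0 N, E = 200000.0 MPa
delta = P * L^3 / (3 * E * I)
= 45000.0 * 2000.0^3 / (3 * 200000.0 * 280737658.94)
= 2.1372 mm

2.1372 mm


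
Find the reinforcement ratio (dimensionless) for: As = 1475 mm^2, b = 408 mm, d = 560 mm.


rho = As / (b * d)
= 1475 / (408 * 560)
= 1475 / 228480
= 0.006456 (dimensionless)

0.006456 (dimensionless)


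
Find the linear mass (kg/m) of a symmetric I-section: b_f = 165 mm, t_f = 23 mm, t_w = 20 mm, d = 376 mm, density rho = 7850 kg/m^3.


A_flanges = 2 * 165 * 23 = 7590 mm^2
A_web = (376 - 2 * 23) * 20 = 6600 mm^2
A_total = 7590 + 6600 = 14190 mm^2 = 0.014190 m^2
Weight = rho * A = 7850 * 0.014190 = 111.3915 kg/m

111.3915 kg/m


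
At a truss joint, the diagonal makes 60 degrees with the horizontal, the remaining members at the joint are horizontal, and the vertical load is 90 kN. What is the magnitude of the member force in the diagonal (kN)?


At the joint, only the diagonal has a vertical component, so vertical equilibrium gives:
F * sin(60) = 90
F = 90 / sin(60)
= 90 / 0.866025
= 103.92 kN

103.92 kN


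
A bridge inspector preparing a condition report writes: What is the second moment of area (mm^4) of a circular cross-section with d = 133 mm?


r = d / 2 = 133 / 2 = 66.5 mm
I = pi * r^4 / 4 = pi * 66.5^4 / 4
= 15359478.22 mm^4

15359478.22 mm^4


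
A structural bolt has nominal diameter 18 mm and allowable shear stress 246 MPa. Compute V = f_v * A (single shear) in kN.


A = pi * d^2 / 4 = pi * 18^2 / 4 = 254.469 mm^2
V = f_v * A / 1000 = 246 * 254.469 / 1000
= 62.5994 kN

62.5994 kN


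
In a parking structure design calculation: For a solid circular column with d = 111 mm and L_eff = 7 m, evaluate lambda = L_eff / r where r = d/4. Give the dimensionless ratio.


Radius of gyration r = d / 4 = 111 / 4 = 27.75 mm
L_eff = 7000.0 mm
Slenderness ratio = L / r = 7000.0 / 27.75 = 252.25 (dimensionless)

252.25 (dimensionless)


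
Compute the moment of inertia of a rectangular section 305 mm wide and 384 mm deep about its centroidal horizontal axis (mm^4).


I = b * h^3 / 12
= 305 * 384^3 / 12
= 305 * 56623104 / 12
= 1439170560.0 mm^4

1439170560.0 mm^4


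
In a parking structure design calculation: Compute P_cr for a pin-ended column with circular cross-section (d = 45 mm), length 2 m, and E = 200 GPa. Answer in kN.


I = pi * d^4 / 64 = 201288.96 mm^4
L = 2000.0 mm
P_cr = pi^2 * E * I / L^2
= 9.8696 * 200000.0 * 201288.96 / 2000.0^2
= 99332.12 N = 99.3321 kN

99.3321 kN


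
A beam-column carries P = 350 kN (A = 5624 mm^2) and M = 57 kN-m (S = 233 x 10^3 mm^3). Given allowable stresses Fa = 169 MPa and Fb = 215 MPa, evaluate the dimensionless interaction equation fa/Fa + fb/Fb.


f_a = P / A = 350000.0 / 5624 = 62.2333 MPa
f_b = M / S = 57000000.0 / 233000.0 = 244.6352 MPa
Ratio = f_a / Fa + f_b / Fb
= 62.2333 / 169 + 244.6352 / 215
= 1.5061 (dimensionless)

1.5061 (dimensionless)


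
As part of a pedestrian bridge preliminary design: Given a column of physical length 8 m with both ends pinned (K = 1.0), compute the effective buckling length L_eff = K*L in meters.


L_eff = K * L
= 1.0 * 8
= 8.0 m

8.0 m


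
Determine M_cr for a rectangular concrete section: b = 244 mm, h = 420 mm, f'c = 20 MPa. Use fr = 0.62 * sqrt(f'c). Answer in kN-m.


fr = 0.62 * sqrt(20) = 0.62 * 4.4721 = 2.7727 MPa
I = 244 * 420^3 / 12 = 1506456000.0 mm^4
y_t = 210.0 mm
M_cr = fr * I / y_t = 2.7727 * 1506456000.0 / 210.0 N-mm
= 19.8904 kN-m

19.8904 kN-m


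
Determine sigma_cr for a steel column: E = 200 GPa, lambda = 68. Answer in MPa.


sigma_cr = pi^2 * E / lambda^2
= 9.8696 * 200000.0 / 68^2
= 9.8696 * 200000.0 / 4624
= 426.886 MPa

426.886 MPa


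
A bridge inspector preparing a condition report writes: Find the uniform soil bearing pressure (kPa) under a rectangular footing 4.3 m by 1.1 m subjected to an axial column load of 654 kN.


A = 4.3 * 1.1 = 4.73 m^2
q = P / A = 654 / 4.73
= 138.2664 kPa

138.2664 kPa


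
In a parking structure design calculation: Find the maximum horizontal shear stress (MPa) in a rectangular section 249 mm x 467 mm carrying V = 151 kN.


A = b * h = 249 * 467 = 116283 mm^2
V = 151 kN = 151000.0 N
tau_max = 1.5 * V / A = 1.5 * 151000.0 / 116283
= 1.9478 MPa

1.9478 MPa


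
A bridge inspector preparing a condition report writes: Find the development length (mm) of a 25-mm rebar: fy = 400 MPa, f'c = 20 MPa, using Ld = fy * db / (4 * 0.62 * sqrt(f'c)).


Ld = (fy * db) / (4 * 0.62 * sqrt(f'c))
= (400 * 25) / (4 * 0.62 * sqrt(20))
= 10000 / 11.0909
= 901.64 mm

901.64 mm


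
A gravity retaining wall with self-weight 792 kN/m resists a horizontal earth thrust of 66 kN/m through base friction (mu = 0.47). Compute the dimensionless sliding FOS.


Resisting force = mu * W = 0.47 * 792 = 372.24 kN/m
FOS = Resisting / Driving = 372.24 / 66
= 5.64 (dimensionless)

5.64 (dimensionless)


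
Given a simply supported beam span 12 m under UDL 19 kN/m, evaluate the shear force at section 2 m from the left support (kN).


R_A = w * L / 2 = 19 * 12 / 2 = 114.0 kN
V(x) = R_A - w * x = 114.0 - 19 * 2
= 76.0 kN

76.0 kN


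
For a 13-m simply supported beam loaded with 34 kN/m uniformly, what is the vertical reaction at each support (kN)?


Total load = w * L = 34 * 13 = 442 kN
By symmetry, each reaction R = total / 2 = 442 / 2 = 221.0 kN

221.0 kN


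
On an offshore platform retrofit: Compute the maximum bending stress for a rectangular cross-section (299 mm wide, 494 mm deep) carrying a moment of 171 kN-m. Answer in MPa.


I = b * h^3 / 12 = 299 * 494^3 / 12 = 3003798451.33 mm^4
y = h / 2 = 494 / 2 = 247.0 mm
M = 171 kN-m = 171000000.0 N-mm
sigma = M * y / I = 171000000.0 * 247.0 / 3003798451.33
= 14.06 MPa

14.06 MPa


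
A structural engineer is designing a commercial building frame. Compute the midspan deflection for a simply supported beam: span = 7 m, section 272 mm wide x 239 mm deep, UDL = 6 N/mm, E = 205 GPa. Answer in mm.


I = 272 * 239^3 / 12 = 309443497.33 mm^4
L = 7000.0 mm, w = 6 N/mm, E = 205000.0 MPa
delta = 5 * w * L^4 / (384 * E * I)
= 5 * 6 * 7000.0^4 / (384 * 205000.0 * 309443497.33)
= 2.957 mm

2.957 mm


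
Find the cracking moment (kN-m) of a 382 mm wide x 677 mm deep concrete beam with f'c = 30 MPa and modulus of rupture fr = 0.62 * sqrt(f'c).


fr = 0.62 * sqrt(30) = 0.62 * 5.4772 = 3.3959 MPa
I = 382 * 677^3 / 12 = 9877524667.17 mm^4
y_t = 338.5 mm
M_cr = fr * I / y_t = 3.3959 * 9877524667.17 / 338.5 N-mm
= 99.0927 kN-m

99.0927 kN-m


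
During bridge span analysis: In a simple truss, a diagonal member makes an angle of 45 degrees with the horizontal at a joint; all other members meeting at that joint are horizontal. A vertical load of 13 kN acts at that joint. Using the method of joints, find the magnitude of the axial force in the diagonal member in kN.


At the joint, only the diagonal has a vertical component, so vertical equilibrium gives:
F * sin(45) = 13
F = 13 / sin(45)
= 13 / 0.707107
= 18.38 kN

18.38 kN


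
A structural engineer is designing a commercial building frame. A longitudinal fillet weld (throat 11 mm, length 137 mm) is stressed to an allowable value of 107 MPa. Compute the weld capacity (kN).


Strength = throat * length * allowable stress
= 11 * 137 * 107 N
= 161249 N
= 161.25 kN

161.25 kN


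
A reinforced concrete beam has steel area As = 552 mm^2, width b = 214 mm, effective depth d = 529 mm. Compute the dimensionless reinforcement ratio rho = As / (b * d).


rho = As / (b * d)
= 552 / (214 * 529)
= 552 / 113206
= 0.004876 (dimensionless)

0.004876 (dimensionless)


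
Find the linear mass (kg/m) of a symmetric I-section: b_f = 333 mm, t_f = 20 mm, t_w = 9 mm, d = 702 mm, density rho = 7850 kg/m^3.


A_flanges = 2 * 333 * 20 = 13320 mm^2
A_web = (702 - 2 * 20) * 9 = 5958 mm^2
A_total = 13320 + 5958 = 19278 mm^2 = 0.019278 m^2
Weight = rho * A = 7850 * 0.019278 = 151.3323 kg/m

151.3323 kg/m


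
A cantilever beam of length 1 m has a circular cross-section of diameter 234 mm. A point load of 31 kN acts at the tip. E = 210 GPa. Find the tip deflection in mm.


I = pi * d^4 / 64 = pi * 234^4 / 64 = 147174757.31 mm^4
L = 1000.0 mm, P = 31000.0 N, E = 210000.0 MPa
delta = P * L^3 / (3 * E * I)
= 31000.0 * 1000.0^3 / (3 * 210000.0 * 147174757.31)
= 0.3343 mm

0.3343 mm


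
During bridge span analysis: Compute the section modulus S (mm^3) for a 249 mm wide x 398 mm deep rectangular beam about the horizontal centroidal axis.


S = b * h^2 / 6
= 249 * 398^2 / 6
= 249 * 158404 / 6
= 6573766.0 mm^3

6573766.0 mm^3


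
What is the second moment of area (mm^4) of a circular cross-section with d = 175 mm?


r = d / 2 = 175 / 2 = 87.5 mm
I = pi * r^4 / 4 = pi * 87.5^4 / 4
= 46038598.4 mm^4

46038598.4 mm^4


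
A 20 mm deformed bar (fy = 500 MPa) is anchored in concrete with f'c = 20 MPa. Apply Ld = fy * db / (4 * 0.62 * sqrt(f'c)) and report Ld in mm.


Ld = (fy * db) / (4 * 0.62 * sqrt(f'c))
= (500 * 20) / (4 * 0.62 * sqrt(20))
= 10000 / 11.0909
= 901.64 mm

901.64 mm


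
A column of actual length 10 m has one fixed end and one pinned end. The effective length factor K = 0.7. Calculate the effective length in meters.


L_eff = K * L
= 0.7 * 10
= 7.0 m

7.0 m


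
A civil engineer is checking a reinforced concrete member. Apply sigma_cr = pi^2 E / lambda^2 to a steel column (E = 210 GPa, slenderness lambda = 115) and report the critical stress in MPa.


sigma_cr = pi^2 * E / lambda^2
= 9.8696 * 210000.0 / 115^2
= 9.8696 * 210000.0 / 13225
= 156.7196 MPa

156.7196 MPa


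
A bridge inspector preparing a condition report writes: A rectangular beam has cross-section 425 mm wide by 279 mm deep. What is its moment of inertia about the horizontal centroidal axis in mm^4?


I = b * h^3 / 12
= 425 * 279^3 / 12
= 425 * 21717639 / 12
= 769166381.25 mm^4

769166381.25 mm^4


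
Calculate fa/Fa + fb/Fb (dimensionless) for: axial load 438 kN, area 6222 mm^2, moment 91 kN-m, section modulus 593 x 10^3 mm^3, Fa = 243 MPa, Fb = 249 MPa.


f_a = P / A = 438000.0 / 6222 = 70.3954 MPa
f_b = M / S = 91000000.0 / 593000.0 = 153.457 MPa
Ratio = f_a / Fa + f_b / Fb
= 70.3954 / 243 + 153.457 / 249
= 0.906 (dimensionless)

0.906 (dimensionless)


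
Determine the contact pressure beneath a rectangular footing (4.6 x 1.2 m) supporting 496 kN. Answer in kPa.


A = 4.6 * 1.2 = 5.52 m^2
q = P / A = 496 / 5.52
= 89.8551 kPa

89.8551 kPa


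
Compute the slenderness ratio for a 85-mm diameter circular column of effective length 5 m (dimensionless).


Radius of gyration r = d / 4 = 85 / 4 = 21.25 mm
L_eff = 5000.0 mm
Slenderness ratio = L / r = 5000.0 / 21.25 = 235.29 (dimensionless)

235.29 (dimensionless)


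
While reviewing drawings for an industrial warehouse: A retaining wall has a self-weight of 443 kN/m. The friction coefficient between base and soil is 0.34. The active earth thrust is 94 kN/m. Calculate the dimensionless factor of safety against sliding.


Resisting force = mu * W = 0.34 * 443 = 150.62 kN/m
FOS = Resisting / Driving = 150.62 / 94
= 1.6023 (dimensionless)

1.6023 (dimensionless)


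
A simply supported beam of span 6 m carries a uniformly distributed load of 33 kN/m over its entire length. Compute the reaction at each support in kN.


Total load = w * L = 33 * 6 = 198 kN
By symmetry, each reaction R = total / 2 = 198 / 2 = 99.0 kN

99.0 kN


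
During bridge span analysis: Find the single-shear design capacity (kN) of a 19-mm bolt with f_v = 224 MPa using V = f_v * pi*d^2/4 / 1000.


A = pi * d^2 / 4 = pi * 19^2 / 4 = 283.5287 mm^2
V = f_v * A / 1000 = 224 * 283.5287 / 1000
= 63.5104 kN

63.5104 kN


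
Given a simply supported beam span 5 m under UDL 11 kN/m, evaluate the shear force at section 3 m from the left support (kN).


R_A = w * L / 2 = 11 * 5 / 2 = 27.5 kN
V(x) = R_A - w * x = 27.5 - 11 * 3
= -5.5 kN

-5.5 kN


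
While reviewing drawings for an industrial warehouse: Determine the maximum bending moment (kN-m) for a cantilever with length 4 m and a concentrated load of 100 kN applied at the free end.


For a cantilever with a point load at the free end:
M_max = P * L = 100 * 4 = 400 kN-m

400 kN-m


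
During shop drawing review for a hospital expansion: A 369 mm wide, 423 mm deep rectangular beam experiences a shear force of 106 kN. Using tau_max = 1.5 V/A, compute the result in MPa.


A = b * h = 369 * 423 = 156087 mm^2
V = 106 kN = 106000.0 N
tau_max = 1.5 * V / A = 1.5 * 106000.0 / 156087
= 1.0187 MPa

1.0187 MPa


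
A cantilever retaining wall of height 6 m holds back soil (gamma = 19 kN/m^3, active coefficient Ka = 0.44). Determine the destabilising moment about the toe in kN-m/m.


Pa = 0.5 * Ka * gamma * H^2
= 0.5 * 0.44 * 19 * 6^2
= 150.48 kN/m
Arm = H / 3 = 6 / 3 = 2.0 m
Mo = Pa * arm = Pa * H / 3 = 150.48 * 6 / 3 = 300.96 kN-m/m

300.96 kN-m/m


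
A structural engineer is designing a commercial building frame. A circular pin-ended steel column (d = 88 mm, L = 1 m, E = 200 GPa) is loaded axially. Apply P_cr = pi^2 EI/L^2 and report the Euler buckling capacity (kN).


I = pi * d^4 / 64 = 2943747.71 mm^4
L = 1000.0 mm
P_cr = pi^2 * E * I / L^2
= 9.8696 * 200000.0 * 2943747.71 / 1000.0^2
= 5810725.08 N = 5810.7251 kN

5810.7251 kN


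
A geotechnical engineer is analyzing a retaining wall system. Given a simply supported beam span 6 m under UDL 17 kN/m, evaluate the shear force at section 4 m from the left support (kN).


R_A = w * L / 2 = 17 * 6 / 2 = 51.0 kN
V(x) = R_A - w * x = 51.0 - 17 * 4
= -17.0 kN

-17.0 kN


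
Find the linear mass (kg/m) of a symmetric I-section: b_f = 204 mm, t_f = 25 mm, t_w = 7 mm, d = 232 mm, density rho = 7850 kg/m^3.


A_flanges = 2 * 204 * 25 = 10200 mm^2
A_web = (232 - 2 * 25) * 7 = 1274 mm^2
A_total = 10200 + 1274 = 11474 mm^2 = 0.011474 m^2
Weight = rho * A = 7850 * 0.011474 = 90.0709 kg/m

90.0709 kg/m


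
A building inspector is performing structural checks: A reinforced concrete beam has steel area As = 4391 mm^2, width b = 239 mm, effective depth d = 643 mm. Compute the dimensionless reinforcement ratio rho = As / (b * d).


rho = As / (b * d)
= 4391 / (239 * 643)
= 4391 / 153677
= 0.028573 (dimensionless)

0.028573 (dimensionless)


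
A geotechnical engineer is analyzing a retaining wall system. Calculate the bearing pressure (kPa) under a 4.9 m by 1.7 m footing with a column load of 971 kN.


A = 4.9 * 1.7 = 8.33 m^2
q = P / A = 971 / 8.33
= 116.5666 kPa

116.5666 kPa


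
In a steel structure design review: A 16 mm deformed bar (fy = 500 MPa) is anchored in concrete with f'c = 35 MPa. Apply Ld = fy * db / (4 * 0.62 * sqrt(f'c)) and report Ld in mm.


Ld = (fy * db) / (4 * 0.62 * sqrt(f'c))
= (500 * 16) / (4 * 0.62 * sqrt(35))
= 8000 / 14.6719
= 545.26 mm

545.26 mm


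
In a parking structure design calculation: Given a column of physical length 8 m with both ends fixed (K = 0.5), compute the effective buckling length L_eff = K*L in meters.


L_eff = K * L
= 0.5 * 8
= 4.0 m

4.0 m


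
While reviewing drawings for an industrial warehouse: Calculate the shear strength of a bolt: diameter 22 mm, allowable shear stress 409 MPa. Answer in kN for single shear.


A = pi * d^2 / 4 = pi * 22^2 / 4 = 380.1327 mm^2
V = f_v * A / 1000 = 409 * 380.1327 / 1000
= 155.4743 kN

155.4743 kN


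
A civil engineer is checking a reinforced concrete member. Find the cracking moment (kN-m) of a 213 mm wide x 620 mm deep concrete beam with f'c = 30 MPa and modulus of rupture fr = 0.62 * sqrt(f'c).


fr = 0.62 * sqrt(30) = 0.62 * 5.4772 = 3.3959 MPa
I = 213 * 620^3 / 12 = 4230322000.0 mm^4
y_t = 310.0 mm
M_cr = fr * I / y_t = 3.3959 * 4230322000.0 / 310.0 N-mm
= 46.3409 kN-m

46.3409 kN-m


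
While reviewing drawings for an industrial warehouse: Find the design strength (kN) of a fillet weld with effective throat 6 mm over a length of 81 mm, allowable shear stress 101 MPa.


Strength = throat * length * allowable stress
= 6 * 81 * 101 N
= 49086 N
= 49.09 kN

49.09 kN


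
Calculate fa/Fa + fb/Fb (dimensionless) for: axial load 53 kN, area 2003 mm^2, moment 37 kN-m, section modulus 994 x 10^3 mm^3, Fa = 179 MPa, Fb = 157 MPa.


f_a = P / A = 53000.0 / 2003 = 26.4603 MPa
f_b = M / S = 37000000.0 / 994000.0 = 37.2233 MPa
Ratio = f_a / Fa + f_b / Fb
= 26.4603 / 179 + 37.2233 / 157
= 0.3849 (dimensionless)

0.3849 (dimensionless)


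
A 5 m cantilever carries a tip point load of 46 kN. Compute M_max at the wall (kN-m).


For a cantilever with a point load at the free end:
M_max = P * L = 46 * 5 = 230 kN-m

230 kN-m


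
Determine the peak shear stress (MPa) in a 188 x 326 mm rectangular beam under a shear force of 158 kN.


A = b * h = 188 * 326 = 61288 mm^2
V = 158 kN = 158000.0 N
tau_max = 1.5 * V / A = 1.5 * 158000.0 / 61288
= 3.867 MPa

3.867 MPa


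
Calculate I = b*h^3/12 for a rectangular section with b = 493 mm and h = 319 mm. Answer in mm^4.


I = b * h^3 / 12
= 493 * 319^3 / 12
= 493 * 32461759 / 12
= 1333637265.58 mm^4

1333637265.58 mm^4


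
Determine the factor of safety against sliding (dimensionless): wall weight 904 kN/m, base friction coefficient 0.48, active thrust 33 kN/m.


Resisting force = mu * W = 0.48 * 904 = 433.92 kN/m
FOS = Resisting / Driving = 433.92 / 33
= 13.1491 (dimensionless)

13.1491 (dimensionless)


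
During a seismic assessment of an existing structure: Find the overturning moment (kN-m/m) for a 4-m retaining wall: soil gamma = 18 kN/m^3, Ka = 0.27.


Pa = 0.5 * Ka * gamma * H^2
= 0.5 * 0.27 * 18 * 4^2
= 38.88 kN/m
Arm = H / 3 = 4 / 3 = 1.3333 m
Mo = Pa * arm = Pa * H / 3 = 38.88 * 4 / 3 = 51.84 kN-m/m

51.84 kN-m/m


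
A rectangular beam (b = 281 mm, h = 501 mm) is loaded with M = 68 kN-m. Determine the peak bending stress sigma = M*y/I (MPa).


I = b * h^3 / 12 = 281 * 501^3 / 12 = 2944680981.75 mm^4
y = h / 2 = 501 / 2 = 250.5 mm
M = 68 kN-m = 68000000.0 N-mm
sigma = M * y / I = 68000000.0 * 250.5 / 2944680981.75
= 5.78 MPa

5.78 MPa


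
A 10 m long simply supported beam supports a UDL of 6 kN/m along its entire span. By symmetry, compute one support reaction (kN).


Total load = w * L = 6 * 10 = 60 kN
By symmetry, each reaction R = total / 2 = 60 / 2 = 30.0 kN

30.0 kN


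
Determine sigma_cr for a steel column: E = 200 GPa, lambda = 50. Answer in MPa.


sigma_cr = pi^2 * E / lambda^2
= 9.8696 * 200000.0 / 50^2
= 9.8696 * 200000.0 / 2500
= 789.5684 MPa

789.5684 MPa


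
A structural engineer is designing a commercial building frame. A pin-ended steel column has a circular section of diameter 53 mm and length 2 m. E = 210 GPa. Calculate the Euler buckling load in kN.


I = pi * d^4 / 64 = 387323.08 mm^4
L = 2000.0 mm
P_cr = pi^2 * E * I / L^2
= 9.8696 * 210000.0 * 387323.08 / 2000.0^2
= 200693.09 N = 200.6931 kN

200.6931 kN


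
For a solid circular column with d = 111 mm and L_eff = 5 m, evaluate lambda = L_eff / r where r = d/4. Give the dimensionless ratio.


Radius of gyration r = d / 4 = 111 / 4 = 27.75 mm
L_eff = 5000.0 mm
Slenderness ratio = L / r = 5000.0 / 27.75 = 180.18 (dimensionless)

180.18 (dimensionless)


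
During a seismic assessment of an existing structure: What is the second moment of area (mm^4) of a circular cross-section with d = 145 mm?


r = d / 2 = 145 / 2 = 72.5 mm
I = pi * r^4 / 4 = pi * 72.5^4 / 4
= 21699109.31 mm^4

21699109.31 mm^4


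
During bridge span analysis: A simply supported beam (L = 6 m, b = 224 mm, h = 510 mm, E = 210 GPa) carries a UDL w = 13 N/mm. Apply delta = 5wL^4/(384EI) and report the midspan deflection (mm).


I = 224 * 510^3 / 12 = 2476152000.0 mm^4
L = 6000.0 mm, w = 13 N/mm, E = 210000.0 MPa
delta = 5 * w * L^4 / (384 * E * I)
= 5 * 13 * 6000.0^4 / (384 * 210000.0 * 2476152000.0)
= 0.4219 mm

0.4219 mm


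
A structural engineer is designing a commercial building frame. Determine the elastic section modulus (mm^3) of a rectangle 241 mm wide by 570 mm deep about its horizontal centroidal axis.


S = b * h^2 / 6
= 241 * 570^2 / 6
= 241 * 324900 / 6
= 13050150.0 mm^3

13050150.0 mm^3


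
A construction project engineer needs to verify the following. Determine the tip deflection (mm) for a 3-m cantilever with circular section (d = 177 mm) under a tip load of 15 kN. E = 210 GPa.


I = pi * d^4 / 64 = pi * 177^4 / 64 = 48179574.94 mm^4
L = 3000.0 mm, P = 15000.0 N, E = 210000.0 MPa
delta = P * L^3 / (3 * E * I)
= 15000.0 * 3000.0^3 / (3 * 210000.0 * 48179574.94)
= 13.3429 mm

13.3429 mm


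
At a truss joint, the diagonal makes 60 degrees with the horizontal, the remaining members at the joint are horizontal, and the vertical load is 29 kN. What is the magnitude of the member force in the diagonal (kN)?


At the joint, only the diagonal has a vertical component, so vertical equilibrium gives:
F * sin(60) = 29
F = 29 / sin(60)
= 29 / 0.866025
= 33.49 kN

33.49 kN


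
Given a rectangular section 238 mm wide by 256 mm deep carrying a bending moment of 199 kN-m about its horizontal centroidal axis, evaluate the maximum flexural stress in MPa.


I = b * h^3 / 12 = 238 * 256^3 / 12 = 332748117.33 mm^4
y = h / 2 = 256 / 2 = 128.0 mm
M = 199 kN-m = 199000000.0 N-mm
sigma = M * y / I = 199000000.0 * 128.0 / 332748117.33
= 76.55 MPa

76.55 MPa


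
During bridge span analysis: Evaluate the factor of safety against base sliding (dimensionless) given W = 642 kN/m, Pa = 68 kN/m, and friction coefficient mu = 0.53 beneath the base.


Resisting force = mu * W = 0.53 * 642 = 340.26 kN/m
FOS = Resisting / Driving = 340.26 / 68
= 5.0038 (dimensionless)

5.0038 (dimensionless)


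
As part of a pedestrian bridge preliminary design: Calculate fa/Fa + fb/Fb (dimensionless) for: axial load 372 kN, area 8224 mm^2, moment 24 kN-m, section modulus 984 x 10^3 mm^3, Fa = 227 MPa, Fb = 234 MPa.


f_a = P / A = 372000.0 / 8224 = 45.2335 MPa
f_b = M / S = 24000000.0 / 984000.0 = 24.3902 MPa
Ratio = f_a / Fa + f_b / Fb
= 45.2335 / 227 + 24.3902 / 234
= 0.3035 (dimensionless)

0.3035 (dimensionless)


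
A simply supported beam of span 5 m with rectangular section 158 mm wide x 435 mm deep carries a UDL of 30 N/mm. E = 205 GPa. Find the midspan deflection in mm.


I = 158 * 435^3 / 12 = 1083786187.5 mm^4
L = 5000.0 mm, w = 30 N/mm, E = 205000.0 MPa
delta = 5 * w * L^4 / (384 * E * I)
= 5 * 30 * 5000.0^4 / (384 * 205000.0 * 1083786187.5)
= 1.0989 mm

1.0989 mm


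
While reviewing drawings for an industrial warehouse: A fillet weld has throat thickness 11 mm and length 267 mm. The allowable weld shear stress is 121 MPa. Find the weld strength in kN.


Strength = throat * length * allowable stress
= 11 * 267 * 121 N
= 355377 N
= 355.38 kN

355.38 kN


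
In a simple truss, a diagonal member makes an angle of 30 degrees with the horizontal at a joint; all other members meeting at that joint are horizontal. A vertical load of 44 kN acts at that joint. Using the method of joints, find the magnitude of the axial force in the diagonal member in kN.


At the joint, only the diagonal has a vertical component, so vertical equilibrium gives:
F * sin(30) = 44
F = 44 / sin(30)
= 44 / 0.5
= 88.0 kN

88.0 kN


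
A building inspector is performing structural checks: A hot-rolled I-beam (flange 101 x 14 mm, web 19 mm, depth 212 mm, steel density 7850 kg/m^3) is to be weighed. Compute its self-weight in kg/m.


A_flanges = 2 * 101 * 14 = 2828 mm^2
A_web = (212 - 2 * 14) * 19 = 3496 mm^2
A_total = 2828 + 3496 = 6324 mm^2 = 0.006324 m^2
Weight = rho * A = 7850 * 0.006324 = 49.6434 kg/m

49.6434 kg/m


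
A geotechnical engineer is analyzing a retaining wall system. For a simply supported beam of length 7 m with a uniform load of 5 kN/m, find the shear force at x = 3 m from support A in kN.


R_A = w * L / 2 = 5 * 7 / 2 = 17.5 kN
V(x) = R_A - w * x = 17.5 - 5 * 3
= 2.5 kN

2.5 kN


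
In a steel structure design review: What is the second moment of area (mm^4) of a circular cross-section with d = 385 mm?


r = d / 2 = 385 / 2 = 192.5 mm
I = pi * r^4 / 4 = pi * 192.5^4 / 4
= 1078481790.6 mm^4

1078481790.6 mm^4


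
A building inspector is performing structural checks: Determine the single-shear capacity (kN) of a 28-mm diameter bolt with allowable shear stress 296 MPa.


A = pi * d^2 / 4 = pi * 28^2 / 4 = 615.7522 mm^2
V = f_v * A / 1000 = 296 * 615.7522 / 1000
= 182.2626 kN

182.2626 kN


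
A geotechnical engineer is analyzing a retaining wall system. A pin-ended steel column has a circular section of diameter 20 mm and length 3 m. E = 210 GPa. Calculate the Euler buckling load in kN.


I = pi * d^4 / 64 = 7853.98 mm^4
L = 3000.0 mm
P_cr = pi^2 * E * I / L^2
= 9.8696 * 210000.0 * 7853.98 / 3000.0^2
= 1808.7 N = 1.8087 kN

1.8087 kN


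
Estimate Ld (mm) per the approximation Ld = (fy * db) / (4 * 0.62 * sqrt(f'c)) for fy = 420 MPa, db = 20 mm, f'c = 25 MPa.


Ld = (fy * db) / (4 * 0.62 * sqrt(f'c))
= (420 * 20) / (4 * 0.62 * sqrt(25))
= 8400 / 12.4
= 677.42 mm

677.42 mm


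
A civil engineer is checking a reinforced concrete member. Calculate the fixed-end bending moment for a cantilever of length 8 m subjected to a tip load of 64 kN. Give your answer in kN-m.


For a cantilever with a point load at the free end:
M_max = P * L = 64 * 8 = 512 kN-m

512 kN-m


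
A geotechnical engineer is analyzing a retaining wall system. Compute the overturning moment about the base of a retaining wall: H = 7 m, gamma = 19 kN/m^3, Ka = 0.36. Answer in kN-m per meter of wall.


Pa = 0.5 * Ka * gamma * H^2
= 0.5 * 0.36 * 19 * 7^2
= 167.58 kN/m
Arm = H / 3 = 7 / 3 = 2.3333 m
Mo = Pa * arm = Pa * H / 3 = 167.58 * 7 / 3 = 391.02 kN-m/m

391.02 kN-m/m


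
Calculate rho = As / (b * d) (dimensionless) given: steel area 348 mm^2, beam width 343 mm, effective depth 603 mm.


rho = As / (b * d)
= 348 / (343 * 603)
= 348 / 206829
= 0.001683 (dimensionless)

0.001683 (dimensionless)


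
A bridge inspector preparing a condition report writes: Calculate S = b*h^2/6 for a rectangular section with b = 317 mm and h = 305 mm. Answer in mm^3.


S = b * h^2 / 6
= 317 * 305^2 / 6
= 317 * 93025 / 6
= 4914820.83 mm^3

4914820.83 mm^3


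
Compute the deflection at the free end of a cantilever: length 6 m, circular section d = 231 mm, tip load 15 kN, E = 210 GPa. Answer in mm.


I = pi * d^4 / 64 = pi * 231^4 / 64 = 139771240.06 mm^4
L = 6000.0 mm, P = 15000.0 N, E = 210000.0 MPa
delta = P * L^3 / (3 * E * I)
= 15000.0 * 6000.0^3 / (3 * 210000.0 * 139771240.06)
= 36.7948 mm

36.7948 mm


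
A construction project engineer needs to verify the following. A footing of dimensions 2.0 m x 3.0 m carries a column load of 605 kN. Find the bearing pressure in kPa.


A = 2.0 * 3.0 = 6.0 m^2
q = P / A = 605 / 6.0
= 100.8333 kPa

100.8333 kPa


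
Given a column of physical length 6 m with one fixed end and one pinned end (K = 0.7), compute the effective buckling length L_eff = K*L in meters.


L_eff = K * L
= 0.7 * 6
= 4.2 m

4.2 m


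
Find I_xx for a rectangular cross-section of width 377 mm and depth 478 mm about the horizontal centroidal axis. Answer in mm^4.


I = b * h^3 / 12
= 377 * 478^3 / 12
= 377 * 109215352 / 12
= 3431182308.67 mm^4

3431182308.67 mm^4


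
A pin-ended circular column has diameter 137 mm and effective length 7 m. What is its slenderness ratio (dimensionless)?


Radius of gyration r = d / 4 = 137 / 4 = 34.25 mm
L_eff = 7000.0 mm
Slenderness ratio = L / r = 7000.0 / 34.25 = 204.38 (dimensionless)

204.38 (dimensionless)


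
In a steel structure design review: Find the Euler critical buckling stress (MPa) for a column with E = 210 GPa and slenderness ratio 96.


sigma_cr = pi^2 * E / lambda^2
= 9.8696 * 210000.0 / 96^2
= 9.8696 * 210000.0 / 9216
= 224.8933 MPa

224.8933 MPa


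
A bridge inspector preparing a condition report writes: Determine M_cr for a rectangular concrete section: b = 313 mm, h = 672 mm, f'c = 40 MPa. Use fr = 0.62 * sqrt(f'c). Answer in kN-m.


fr = 0.62 * sqrt(40) = 0.62 * 6.3246 = 3.9212 MPa
I = 313 * 672^3 / 12 = 7915364352.0 mm^4
y_t = 336.0 mm
M_cr = fr * I / y_t = 3.9212 * 7915364352.0 / 336.0 N-mm
= 92.3748 kN-m

92.3748 kN-m


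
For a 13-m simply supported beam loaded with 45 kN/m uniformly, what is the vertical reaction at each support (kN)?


Total load = w * L = 45 * 13 = 585 kN
By symmetry, each reaction R = total / 2 = 585 / 2 = 292.5 kN

292.5 kN


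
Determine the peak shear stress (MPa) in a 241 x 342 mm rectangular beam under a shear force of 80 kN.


A = b * h = 241 * 342 = 82422 mm^2
V = 80 kN = 80000.0 N
tau_max = 1.5 * V / A = 1.5 * 80000.0 / 82422
= 1.4559 MPa

1.4559 MPa


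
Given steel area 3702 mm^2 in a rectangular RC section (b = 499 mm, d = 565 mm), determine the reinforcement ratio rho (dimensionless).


rho = As / (b * d)
= 3702 / (499 * 565)
= 3702 / 281935
= 0.013131 (dimensionless)

0.013131 (dimensionless)


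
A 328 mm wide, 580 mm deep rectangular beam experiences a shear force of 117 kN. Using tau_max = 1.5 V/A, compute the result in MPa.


A = b * h = 328 * 580 = 190240 mm^2
V = 117 kN = 117000.0 N
tau_max = 1.5 * V / A = 1.5 * 117000.0 / 190240
= 0.9225 MPa

0.9225 MPa


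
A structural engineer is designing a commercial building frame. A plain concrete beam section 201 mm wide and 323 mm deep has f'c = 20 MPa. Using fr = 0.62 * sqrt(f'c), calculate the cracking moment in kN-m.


fr = 0.62 * sqrt(20) = 0.62 * 4.4721 = 2.7727 MPa
I = 201 * 323^3 / 12 = 564445972.25 mm^4
y_t = 161.5 mm
M_cr = fr * I / y_t = 2.7727 * 564445972.25 / 161.5 N-mm
= 9.6907 kN-m

9.6907 kN-m


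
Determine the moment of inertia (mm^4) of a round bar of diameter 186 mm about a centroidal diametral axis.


r = d / 2 = 186 / 2 = 93.0 mm
I = pi * r^4 / 4 = pi * 93.0^4 / 4
= 58751867.48 mm^4

58751867.48 mm^4


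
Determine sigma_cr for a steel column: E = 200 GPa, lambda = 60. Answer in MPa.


sigma_cr = pi^2 * E / lambda^2
= 9.8696 * 200000.0 / 60^2
= 9.8696 * 200000.0 / 3600
= 548.3114 MPa

548.3114 MPa


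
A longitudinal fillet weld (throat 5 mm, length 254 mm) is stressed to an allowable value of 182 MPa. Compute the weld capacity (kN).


Strength = throat * length * allowable stress
= 5 * 254 * 182 N
= 231140 N
= 231.14 kN

231.14 kN


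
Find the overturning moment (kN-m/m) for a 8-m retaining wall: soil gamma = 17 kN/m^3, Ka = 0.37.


Pa = 0.5 * Ka * gamma * H^2
= 0.5 * 0.37 * 17 * 8^2
= 201.28 kN/m
Arm = H / 3 = 8 / 3 = 2.6667 m
Mo = Pa * arm = Pa * H / 3 = 201.28 * 8 / 3 = 536.7467 kN-m/m

536.7467 kN-m/m


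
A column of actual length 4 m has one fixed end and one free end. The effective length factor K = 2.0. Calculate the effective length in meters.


L_eff = K * L
= 2.0 * 4
= 8.0 m

8.0 m


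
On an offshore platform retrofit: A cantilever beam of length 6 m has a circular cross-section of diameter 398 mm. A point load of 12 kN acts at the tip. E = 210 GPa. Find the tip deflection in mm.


I = pi * d^4 / 64 = pi * 398^4 / 64 = 1231692188.23 mm^4
L = 6000.0 mm, P = 12000.0 N, E = 210000.0 MPa
delta = P * L^3 / (3 * E * I)
= 12000.0 * 6000.0^3 / (3 * 210000.0 * 1231692188.23)
= 3.3404 mm

3.3404 mm


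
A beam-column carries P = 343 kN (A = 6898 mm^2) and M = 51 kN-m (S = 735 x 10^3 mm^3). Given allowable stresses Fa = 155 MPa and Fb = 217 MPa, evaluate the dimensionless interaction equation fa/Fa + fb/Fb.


f_a = P / A = 343000.0 / 6898 = 49.7246 MPa
f_b = M / S = 51000000.0 / 735000.0 = 69.3878 MPa
Ratio = f_a / Fa + f_b / Fb
= 49.7246 / 155 + 69.3878 / 217
= 0.6406 (dimensionless)

0.6406 (dimensionless)


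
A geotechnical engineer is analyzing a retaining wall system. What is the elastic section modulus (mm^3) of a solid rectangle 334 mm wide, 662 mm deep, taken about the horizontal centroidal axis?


S = b * h^2 / 6
= 334 * 662^2 / 6
= 334 * 438244 / 6
= 24395582.67 mm^3

24395582.67 mm^3


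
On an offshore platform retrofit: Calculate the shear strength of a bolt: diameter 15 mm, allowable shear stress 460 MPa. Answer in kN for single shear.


A = pi * d^2 / 4 = pi * 15^2 / 4 = 176.7146 mm^2
V = f_v * A / 1000 = 460 * 176.7146 / 1000
= 81.2887 kN

81.2887 kN


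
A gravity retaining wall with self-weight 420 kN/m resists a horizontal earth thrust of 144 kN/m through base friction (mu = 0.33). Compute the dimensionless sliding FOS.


Resisting force = mu * W = 0.33 * 420 = 138.6 kN/m
FOS = Resisting / Driving = 138.6 / 144
= 0.9625 (dimensionless)

0.9625 (dimensionless)


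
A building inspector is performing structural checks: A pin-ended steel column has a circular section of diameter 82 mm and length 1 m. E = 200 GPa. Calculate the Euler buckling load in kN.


I = pi * d^4 / 64 = 2219347.5 mm^4
L = 1000.0 mm
P_cr = pi^2 * E * I / L^2
= 9.8696 * 200000.0 * 2219347.5 / 1000.0^2
= 4380816.37 N = 4380.8164 kN

4380.8164 kN


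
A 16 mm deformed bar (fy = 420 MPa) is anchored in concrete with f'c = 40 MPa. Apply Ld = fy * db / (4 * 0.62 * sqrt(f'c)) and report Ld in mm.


Ld = (fy * db) / (4 * 0.62 * sqrt(f'c))
= (420 * 16) / (4 * 0.62 * sqrt(40))
= 6720 / 15.6849
= 428.44 mm

428.44 mm


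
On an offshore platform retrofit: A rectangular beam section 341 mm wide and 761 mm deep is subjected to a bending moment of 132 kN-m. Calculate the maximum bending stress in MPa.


I = b * h^3 / 12 = 341 * 761^3 / 12 = 12523539885.08 mm^4
y = h / 2 = 761 / 2 = 380.5 mm
M = 132 kN-m = 132000000.0 N-mm
sigma = M * y / I = 132000000.0 * 380.5 / 12523539885.08
= 4.01 MPa

4.01 MPa


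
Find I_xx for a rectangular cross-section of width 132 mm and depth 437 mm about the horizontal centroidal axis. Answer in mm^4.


I = b * h^3 / 12
= 132 * 437^3 / 12
= 132 * 83453453 / 12
= 917987983.0 mm^4

917987983.0 mm^4


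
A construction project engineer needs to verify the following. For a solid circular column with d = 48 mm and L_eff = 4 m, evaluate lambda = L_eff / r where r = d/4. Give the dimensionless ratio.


Radius of gyration r = d / 4 = 48 / 4 = 12.0 mm
L_eff = 4000.0 mm
Slenderness ratio = L / r = 4000.0 / 12.0 = 333.33 (dimensionless)

333.33 (dimensionless)


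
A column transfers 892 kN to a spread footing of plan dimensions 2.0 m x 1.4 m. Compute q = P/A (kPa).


A = 2.0 * 1.4 = 2.8 m^2
q = P / A = 892 / 2.8
= 318.5714 kPa

318.5714 kPa


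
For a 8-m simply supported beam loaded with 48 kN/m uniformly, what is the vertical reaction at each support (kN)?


Total load = w * L = 48 * 8 = 384 kN
By symmetry, each reaction R = total / 2 = 384 / 2 = 192.0 kN

192.0 kN


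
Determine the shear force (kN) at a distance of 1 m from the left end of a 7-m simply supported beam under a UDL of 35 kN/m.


R_A = w * L / 2 = 35 * 7 / 2 = 122.5 kN
V(x) = R_A - w * x = 122.5 - 35 * 1
= 87.5 kN

87.5 kN


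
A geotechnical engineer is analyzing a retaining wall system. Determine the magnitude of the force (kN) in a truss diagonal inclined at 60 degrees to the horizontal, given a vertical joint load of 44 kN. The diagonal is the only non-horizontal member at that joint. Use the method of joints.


At the joint, only the diagonal has a vertical component, so vertical equilibrium gives:
F * sin(60) = 44
F = 44 / sin(60)
= 44 / 0.866025
= 50.81 kN

50.81 kN


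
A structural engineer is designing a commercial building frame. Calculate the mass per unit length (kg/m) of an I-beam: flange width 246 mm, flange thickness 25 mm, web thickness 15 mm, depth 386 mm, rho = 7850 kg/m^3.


A_flanges = 2 * 246 * 25 = 12300 mm^2
A_web = (386 - 2 * 25) * 15 = 5040 mm^2
A_total = 12300 + 5040 = 17340 mm^2 = 0.017340 m^2
Weight = rho * A = 7850 * 0.017340 = 136.119 kg/m

136.119 kg/m


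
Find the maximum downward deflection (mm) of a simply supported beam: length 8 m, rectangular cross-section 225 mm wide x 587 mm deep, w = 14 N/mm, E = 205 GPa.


I = 225 * 587^3 / 12 = 3792412556.25 mm^4
L = 8000.0 mm, w = 14 N/mm, E = 205000.0 MPa
delta = 5 * w * L^4 / (384 * E * I)
= 5 * 14 * 8000.0^4 / (384 * 205000.0 * 3792412556.25)
= 0.9604 mm

0.9604 mm


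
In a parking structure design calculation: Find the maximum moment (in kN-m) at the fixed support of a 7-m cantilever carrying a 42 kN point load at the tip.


For a cantilever with a point load at the free end:
M_max = P * L = 42 * 7 = 294 kN-m

294 kN-m


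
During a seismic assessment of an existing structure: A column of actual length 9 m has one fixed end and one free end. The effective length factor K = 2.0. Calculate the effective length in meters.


L_eff = K * L
= 2.0 * 9
= 18.0 m

18.0 m


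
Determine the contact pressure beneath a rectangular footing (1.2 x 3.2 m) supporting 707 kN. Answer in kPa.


A = 1.2 * 3.2 = 3.84 m^2
q = P / A = 707 / 3.84
= 184.1146 kPa

184.1146 kPa


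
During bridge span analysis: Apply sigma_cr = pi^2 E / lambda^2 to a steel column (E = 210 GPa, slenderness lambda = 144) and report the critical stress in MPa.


sigma_cr = pi^2 * E / lambda^2
= 9.8696 * 210000.0 / 144^2
= 9.8696 * 210000.0 / 20736
= 99.9526 MPa

99.9526 MPa


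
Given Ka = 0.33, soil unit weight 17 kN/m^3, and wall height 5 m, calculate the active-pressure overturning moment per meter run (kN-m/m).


Pa = 0.5 * Ka * gamma * H^2
= 0.5 * 0.33 * 17 * 5^2
= 70.125 kN/m
Arm = H / 3 = 5 / 3 = 1.6667 m
Mo = Pa * arm = Pa * H / 3 = 70.125 * 5 / 3 = 116.875 kN-m/m

116.875 kN-m/m


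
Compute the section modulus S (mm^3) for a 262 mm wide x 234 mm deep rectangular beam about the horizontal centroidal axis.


S = b * h^2 / 6
= 262 * 234^2 / 6
= 262 * 54756 / 6
= 2391012.0 mm^3

2391012.0 mm^3


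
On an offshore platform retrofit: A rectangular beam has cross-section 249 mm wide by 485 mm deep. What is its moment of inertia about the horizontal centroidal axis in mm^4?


I = b * h^3 / 12
= 249 * 485^3 / 12
= 249 * 114084125 / 12
= 2367245593.75 mm^4

2367245593.75 mm^4


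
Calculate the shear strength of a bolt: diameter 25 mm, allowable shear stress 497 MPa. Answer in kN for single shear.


A = pi * d^2 / 4 = pi * 25^2 / 4 = 490.8739 mm^2
V = f_v * A / 1000 = 497 * 490.8739 / 1000
= 243.9643 kN

243.9643 kN


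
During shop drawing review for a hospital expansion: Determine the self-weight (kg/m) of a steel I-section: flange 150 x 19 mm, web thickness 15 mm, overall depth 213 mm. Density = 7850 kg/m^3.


A_flanges = 2 * 150 * 19 = 5700 mm^2
A_web = (213 - 2 * 19) * 15 = 2625 mm^2
A_total = 5700 + 2625 = 8325 mm^2 = 0.008325 m^2
Weight = rho * A = 7850 * 0.008325 = 65.3512 kg/m

65.3512 kg/m


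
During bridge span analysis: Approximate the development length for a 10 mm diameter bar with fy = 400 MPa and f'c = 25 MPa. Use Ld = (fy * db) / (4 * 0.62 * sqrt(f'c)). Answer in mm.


Ld = (fy * db) / (4 * 0.62 * sqrt(f'c))
= (400 * 10) / (4 * 0.62 * sqrt(25))
= 4000 / 12.4
= 322.58 mm

322.58 mm


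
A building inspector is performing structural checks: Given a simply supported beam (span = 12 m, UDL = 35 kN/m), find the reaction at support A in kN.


Total load = w * L = 35 * 12 = 420 kN
By symmetry, each reaction R = total / 2 = 420 / 2 = 210.0 kN

210.0 kN
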